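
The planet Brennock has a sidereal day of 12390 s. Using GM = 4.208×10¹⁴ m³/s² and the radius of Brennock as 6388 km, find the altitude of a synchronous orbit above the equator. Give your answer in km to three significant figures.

h_sync ≈ 5400 km

A synchronous orbit has period T, so by Kepler's third law a = (μT²/4π²)^(1/3).
μT²/4π² = 4.208×10¹⁴ × (1.239×10⁴)² / 39.48 = 1.636×10²¹ m³.
a = 1.178×10⁷ m = 11784 km.
Altitude h = a − R = 11784 − 6388 = 5395.8 km.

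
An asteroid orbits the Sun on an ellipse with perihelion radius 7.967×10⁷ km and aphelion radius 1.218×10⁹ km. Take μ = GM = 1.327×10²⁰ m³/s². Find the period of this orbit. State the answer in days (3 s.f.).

Semi-major axis a = (r_p + r_a)/2 = (7.9670×10⁷ + 1.2180×10⁹)/2 = 6.4884×10⁸ km = 6.488×10¹¹ m.
By Kepler's third law T = 2π√(a³/μ) = 2π × 4.537×10⁷ = 2.851×10⁸ s.
= 3299 days.

T ≈ 3300 days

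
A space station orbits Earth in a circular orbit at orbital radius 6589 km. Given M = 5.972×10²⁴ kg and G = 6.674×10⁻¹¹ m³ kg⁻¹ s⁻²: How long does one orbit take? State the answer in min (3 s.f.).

T ≈ 88.7 min

μ = GM = 6.674×10⁻¹¹ × 5.972×10²⁴ = 3.986×10¹⁴ m³/s².
r = 6589 km = 6.589×10⁶ m.
Kepler's third law: T = 2π√(r³/μ) = 2π√((6.589×10⁶)³ / 3.986×10¹⁴).
r³/μ = 7.177×10⁵ s², so T = 2π × 8.472×10² = 5.323×10³ s.
Converting: 5.323×10³ s ÷ 60.00 = 88.72 min.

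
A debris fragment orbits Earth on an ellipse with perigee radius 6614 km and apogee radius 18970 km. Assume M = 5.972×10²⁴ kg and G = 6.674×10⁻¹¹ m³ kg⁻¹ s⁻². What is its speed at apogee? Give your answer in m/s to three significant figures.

v ≈ 3300 m/s

μ = GM = 6.674×10⁻¹¹ × 5.972×10²⁴ = 3.986×10¹⁴ m³/s².
Semi-major axis a = (r_p + r_a)/2 = 12792 km = 1.279×10⁷ m.
Vis-viva: v² = μ(2/r − 1/a) = 3.986×10¹⁴ × (1.054×10⁻⁷ − 7.817×10⁻⁸) = 1.086×10⁷ m²/s².
v = 3296 m/s.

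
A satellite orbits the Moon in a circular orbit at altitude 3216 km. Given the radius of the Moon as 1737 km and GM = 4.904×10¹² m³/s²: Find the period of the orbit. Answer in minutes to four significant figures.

r = 1737 + 3216 = 4953.0 km = 4.9530×10⁶ m.
Kepler's third law: T = 2π√(r³/μ) = 2π√((4.953×10⁶)³ / 4.904×10¹²).
r³/μ = 2.478×10⁷ s², so T = 2π × 4.978×10³ = 3.128×10⁴ s.
Converting: 3.128×10⁴ s ÷ 60.00 = 521.3 minutes.

T ≈ 521.3 minutes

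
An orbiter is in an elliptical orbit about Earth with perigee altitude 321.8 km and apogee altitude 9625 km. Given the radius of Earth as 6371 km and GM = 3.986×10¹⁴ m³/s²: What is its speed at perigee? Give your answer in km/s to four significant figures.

v ≈ 9.164 km/s

r_p = 6371 + 321.8 = 6692.8 km = 6.6928×10⁶ m.
r_a = 6371 + 9625 = 15996 km = 1.5996×10⁷ m.
Semi-major axis a = (r_p + r_a)/2 = 11344 km = 1.134×10⁷ m.
Vis-viva: v² = μ(2/r − 1/a) = 3.986×10¹⁴ × (2.988×10⁻⁷ − 8.815×10⁻⁸) = 8.398×10⁷ m²/s².
v = 9164 m/s = 9.164 km/s.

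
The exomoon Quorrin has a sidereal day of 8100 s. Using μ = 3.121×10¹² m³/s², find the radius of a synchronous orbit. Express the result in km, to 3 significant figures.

r_sync ≈ 1730 km

A synchronous orbit has period T, so by Kepler's third law a = (μT²/4π²)^(1/3).
μT²/4π² = 3.121×10¹² × (8.100×10³)² / 39.48 = 5.187×10¹⁸ m³.
a = 1.731×10⁶ m = 1731.0 km.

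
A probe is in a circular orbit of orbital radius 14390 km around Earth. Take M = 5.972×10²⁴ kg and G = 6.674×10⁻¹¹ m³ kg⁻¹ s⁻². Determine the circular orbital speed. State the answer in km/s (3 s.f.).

μ = GM = 6.674×10⁻¹¹ × 5.972×10²⁴ = 3.986×10¹⁴ m³/s².
r = 14390 km = 1.439×10⁷ m.
For a circular orbit v = √(μ/r) = √(3.986×10¹⁴ / 1.439×10⁷) = √(2.770×10⁷) = 5263 m/s.
That is 5.263 km/s.

v ≈ 5.26 km/s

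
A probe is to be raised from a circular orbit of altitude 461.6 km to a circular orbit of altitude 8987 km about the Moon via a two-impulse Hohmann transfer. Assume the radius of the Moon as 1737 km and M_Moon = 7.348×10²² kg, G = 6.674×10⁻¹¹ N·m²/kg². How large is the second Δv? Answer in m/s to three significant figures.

Δv ≈ 282 m/s

μ = GM = 6.674×10⁻¹¹ × 7.348×10²² = 4.904×10¹² m³/s².
r₁ = 1737 + 461.6 = 2198.6 km = 2.1986×10⁶ m.
r₂ = 1737 + 8987 = 10724 km = 1.0724×10⁷ m.
Transfer ellipse a_t = (r₁ + r₂)/2 = 6.461×10⁶ m.
At r₁: circular v_c1 = √(μ/r₁) = 1493 m/s; transfer-perilune v_p = √[μ(2/r₁ − 1/a_t)] = 1924 m/s.
At r₂: circular v_c2 = √(μ/r₂) = 676.2 m/s; transfer-apolune v_a = √[μ(2/r₂ − 1/a_t)] = 394.5 m/s.
Δv₂ = v_c2 − v_a = 281.8 m/s.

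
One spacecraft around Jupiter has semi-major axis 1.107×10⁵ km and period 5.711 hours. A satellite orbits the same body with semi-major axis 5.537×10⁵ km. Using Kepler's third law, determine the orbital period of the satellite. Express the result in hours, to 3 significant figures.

Kepler's third law: T² ∝ a³, so T₂ = T₁ (a₂/a₁)^(3/2).
a₂/a₁ = 5.002, (a₂/a₁)^(3/2) = 11.19.
T₂ = 5.711 × 11.19 = 63.89 hours.

T₂ ≈ 63.9 hours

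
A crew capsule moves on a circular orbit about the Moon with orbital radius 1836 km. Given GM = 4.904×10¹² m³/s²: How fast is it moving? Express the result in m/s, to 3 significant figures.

v ≈ 1630 m/s

r = 1836 km = 1.836×10⁶ m.
For a circular orbit v = √(μ/r) = √(4.904×10¹² / 1.836×10⁶) = √(2.671×10⁶) = 1634 m/s.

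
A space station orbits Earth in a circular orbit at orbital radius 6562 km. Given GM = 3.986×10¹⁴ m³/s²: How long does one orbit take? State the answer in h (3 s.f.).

T ≈ 1.47 h

r = 6562 km = 6.562×10⁶ m.
Kepler's third law: T = 2π√(r³/μ) = 2π√((6.562×10⁶)³ / 3.986×10¹⁴).
r³/μ = 7.089×10⁵ s², so T = 2π × 8.419×10² = 5.290×10³ s.
Converting: 5.290×10³ s ÷ 3600 = 1.469 h.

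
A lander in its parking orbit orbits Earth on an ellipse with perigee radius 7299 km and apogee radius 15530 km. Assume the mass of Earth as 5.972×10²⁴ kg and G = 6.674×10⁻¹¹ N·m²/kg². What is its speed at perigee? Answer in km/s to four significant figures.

v ≈ 8.619 km/s

μ = GM = 6.674×10⁻¹¹ × 5.972×10²⁴ = 3.986×10¹⁴ m³/s².
Semi-major axis a = (r_p + r_a)/2 = 11414 km = 1.141×10⁷ m.
Vis-viva: v² = μ(2/r − 1/a) = 3.986×10¹⁴ × (2.740×10⁻⁷ − 8.761×10⁻⁸) = 7.429×10⁷ m²/s².
v = 8619 m/s = 8.619 km/s.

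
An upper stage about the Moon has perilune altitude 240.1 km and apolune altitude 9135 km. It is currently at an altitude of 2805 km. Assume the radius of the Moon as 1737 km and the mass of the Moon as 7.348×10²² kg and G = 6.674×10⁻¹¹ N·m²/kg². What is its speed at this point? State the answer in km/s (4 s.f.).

μ = GM = 6.674×10⁻¹¹ × 7.348×10²² = 4.904×10¹² m³/s².
r_p = 1737 + 240.1 = 1977.1 km = 1.9771×10⁶ m.
r_a = 1737 + 9135 = 10872 km = 1.0872×10⁷ m.
r = 1737 + 2805 = 4542.0 km = 4.542×10⁶ m.
Semi-major axis a = (r_p + r_a)/2 = 6424.6 km = 6.425×10⁶ m.
Vis-viva: v² = μ(2/r − 1/a) = 4.904×10¹² × (4.403×10⁻⁷ − 1.557×10⁻⁷) = 1.396×10⁶ m²/s².
v = 1182 m/s = 1.182 km/s.

v ≈ 1.182 km/s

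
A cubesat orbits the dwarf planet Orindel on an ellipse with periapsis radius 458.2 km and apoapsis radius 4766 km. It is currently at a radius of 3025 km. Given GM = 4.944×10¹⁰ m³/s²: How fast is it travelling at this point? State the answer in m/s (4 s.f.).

Semi-major axis a = (r_p + r_a)/2 = 2612.1 km = 2.612×10⁶ m.
Vis-viva: v² = μ(2/r − 1/a) = 4.944×10¹⁰ × (6.612×10⁻⁷ − 3.828×10⁻⁷) = 1.376×10⁴ m²/s².
v = 117.3 m/s.

v ≈ 117.3 m/s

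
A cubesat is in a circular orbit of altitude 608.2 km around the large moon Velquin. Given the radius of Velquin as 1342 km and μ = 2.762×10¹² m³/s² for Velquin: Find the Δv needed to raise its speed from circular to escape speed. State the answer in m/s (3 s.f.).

r = 1342 + 608.2 = 1950.2 km = 1.9502×10⁶ m.
Circular speed v_c = √(μ/r) = 1190 m/s.
Escape speed v_esc = √(2μ/r) = √2 × v_c = 1683 m/s.
Δv = v_esc − v_c = 492.9 m/s.

Δv ≈ 493 m/s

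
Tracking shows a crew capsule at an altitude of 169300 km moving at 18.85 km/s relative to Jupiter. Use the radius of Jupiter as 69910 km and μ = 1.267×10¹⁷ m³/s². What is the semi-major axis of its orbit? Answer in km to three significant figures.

a ≈ 1.80×10⁵ km

r = 69910 + 169300 = 2.3921×10⁵ km = 2.392×10⁸ m.
Specific orbital energy ε = v²/2 − μ/r = (18850)²/2 − 1.267×10¹⁷/2.392×10⁸ = -3.520×10⁸ J/kg.
Since ε = −μ/(2a), a = −μ/(2ε) = 1.800×10⁸ m = 1.7997×10⁵ km.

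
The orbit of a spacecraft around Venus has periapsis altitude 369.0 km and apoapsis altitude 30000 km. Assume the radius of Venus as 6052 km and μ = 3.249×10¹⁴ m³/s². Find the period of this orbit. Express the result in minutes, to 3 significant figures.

r_p = 6052 + 369.0 = 6421.0 km = 6.4210×10⁶ m.
r_a = 6052 + 30000 = 36052 km = 3.6052×10⁷ m.
Semi-major axis a = (r_p + r_a)/2 = (6421.0 + 36052)/2 = 21236 km = 2.124×10⁷ m.
By Kepler's third law T = 2π√(a³/μ) = 2π × 5.429×10³ = 3.411×10⁴ s.
= 568.6 minutes.

T ≈ 569 minutes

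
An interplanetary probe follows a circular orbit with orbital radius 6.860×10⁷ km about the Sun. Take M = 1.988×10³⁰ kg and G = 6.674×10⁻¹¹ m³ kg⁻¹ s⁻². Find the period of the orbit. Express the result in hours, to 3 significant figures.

T ≈ 2720 hours

μ = GM = 6.674×10⁻¹¹ × 1.988×10³⁰ = 1.327×10²⁰ m³/s².
r = 6.860×10⁷ km = 6.860×10¹⁰ m.
Kepler's third law: T = 2π√(r³/μ) = 2π√((6.860×10¹⁰)³ / 1.327×10²⁰).
r³/μ = 2.433×10¹² s², so T = 2π × 1.560×10⁶ = 9.801×10⁶ s.
Converting: 9.801×10⁶ s ÷ 3600 = 2722 hours.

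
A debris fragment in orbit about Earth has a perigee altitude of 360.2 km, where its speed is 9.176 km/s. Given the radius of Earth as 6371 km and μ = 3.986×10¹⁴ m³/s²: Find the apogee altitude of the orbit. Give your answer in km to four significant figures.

r_p = 6371 + 360.2 = 6731.2 km = 6.731×10⁶ m.
Specific energy ε = v²/2 − μ/r = -1.712×10⁷ J/kg, so a = −μ/(2ε) = 1.164×10⁷ m.
The apsides satisfy r_p + r_a = 2a, so the apogee radius is 2a − r_p = 1.656×10⁷ m = 16555 km.
Apogee altitude = 16555 − 6371 = 10184 km.

apogee altitude ≈ 10180 km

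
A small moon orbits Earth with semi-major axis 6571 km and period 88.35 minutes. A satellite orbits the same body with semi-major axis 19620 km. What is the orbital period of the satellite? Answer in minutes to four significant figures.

Kepler's third law: T² ∝ a³, so T₂ = T₁ (a₂/a₁)^(3/2).
a₂/a₁ = 2.986, (a₂/a₁)^(3/2) = 5.159.
T₂ = 88.35 × 5.159 = 455.8 minutes.

T₂ ≈ 455.8 minutes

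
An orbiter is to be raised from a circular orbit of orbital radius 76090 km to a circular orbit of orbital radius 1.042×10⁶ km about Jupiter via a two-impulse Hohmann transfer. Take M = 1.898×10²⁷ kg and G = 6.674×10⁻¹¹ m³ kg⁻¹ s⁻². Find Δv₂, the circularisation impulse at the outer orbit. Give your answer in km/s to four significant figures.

μ = GM = 6.674×10⁻¹¹ × 1.898×10²⁷ = 1.267×10¹⁷ m³/s².
r₁ = 76090 km = 7.609×10⁷ m.
r₂ = 1.042×10⁶ km = 1.042×10⁹ m.
Transfer ellipse a_t = (r₁ + r₂)/2 = 5.590×10⁸ m.
At r₁: circular v_c1 = √(μ/r₁) = 40800 m/s; transfer-perijove v_p = √[μ(2/r₁ − 1/a_t)] = 55700 m/s.
At r₂: circular v_c2 = √(μ/r₂) = 11030 m/s; transfer-apojove v_a = √[μ(2/r₂ − 1/a_t)] = 4068 m/s.
Δv₂ = v_c2 − v_a = 6958 m/s.
= 6.958 km/s.

Δv ≈ 6.958 km/s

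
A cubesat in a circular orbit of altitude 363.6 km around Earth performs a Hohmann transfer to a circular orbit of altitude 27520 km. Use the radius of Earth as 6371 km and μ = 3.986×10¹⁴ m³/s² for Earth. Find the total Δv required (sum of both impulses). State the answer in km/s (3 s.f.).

Δv_total ≈ 3.70 km/s

r₁ = 6371 + 363.6 = 6734.6 km = 6.7346×10⁶ m.
r₂ = 6371 + 27520 = 33891 km = 3.3891×10⁷ m.
Transfer ellipse a_t = (r₁ + r₂)/2 = 2.031×10⁷ m.
At r₁: circular v_c1 = √(μ/r₁) = 7693 m/s; transfer-perigee v_p = √[μ(2/r₁ − 1/a_t)] = 9937 m/s.
Δv₁ = v_p − v_c1 = 2244 m/s.
At r₂: circular v_c2 = √(μ/r₂) = 3429 m/s; transfer-apogee v_a = √[μ(2/r₂ − 1/a_t)] = 1975 m/s.
Δv₂ = v_c2 − v_a = 1455 m/s.
Total Δv = Δv₁ + Δv₂ = 3699 m/s = 3.699 km/s.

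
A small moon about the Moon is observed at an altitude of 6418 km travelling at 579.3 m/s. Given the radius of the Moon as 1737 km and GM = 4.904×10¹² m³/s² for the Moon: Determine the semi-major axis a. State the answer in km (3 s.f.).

a ≈ 5660 km

r = 1737 + 6418 = 8155.0 km = 8.155×10⁶ m.
Vis-viva rearranged: 1/a = 2/r − v²/μ = 2.452×10⁻⁷ − 6.843×10⁻⁸ = 1.768×10⁻⁷ m⁻¹.
a = 5.656×10⁶ m = 5655.6 km.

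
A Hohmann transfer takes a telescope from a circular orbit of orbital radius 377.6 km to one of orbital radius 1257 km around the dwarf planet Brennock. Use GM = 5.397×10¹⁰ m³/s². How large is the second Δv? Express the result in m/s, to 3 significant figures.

r₁ = 377.6 km = 3.776×10⁵ m.
r₂ = 1257 km = 1.257×10⁶ m.
Transfer ellipse a_t = (r₁ + r₂)/2 = 8.173×10⁵ m.
At r₁: circular v_c1 = √(μ/r₁) = 378.1 m/s; transfer-periapsis v_p = √[μ(2/r₁ − 1/a_t)] = 468.9 m/s.
At r₂: circular v_c2 = √(μ/r₂) = 207.2 m/s; transfer-apoapsis v_a = √[μ(2/r₂ − 1/a_t)] = 140.8 m/s.
Δv₂ = v_c2 − v_a = 66.37 m/s.

Δv ≈ 66.4 m/s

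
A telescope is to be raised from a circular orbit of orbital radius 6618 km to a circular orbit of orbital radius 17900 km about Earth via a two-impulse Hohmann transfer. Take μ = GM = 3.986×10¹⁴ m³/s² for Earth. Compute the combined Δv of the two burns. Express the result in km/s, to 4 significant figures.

Δv_total ≈ 2.869 km/s

r₁ = 6618 km = 6.618×10⁶ m.
r₂ = 17900 km = 1.790×10⁷ m.
Transfer ellipse a_t = (r₁ + r₂)/2 = 1.226×10⁷ m.
At r₁: circular v_c1 = √(μ/r₁) = 7761 m/s; transfer-perigee v_p = √[μ(2/r₁ − 1/a_t)] = 9378 m/s.
Δv₁ = v_p − v_c1 = 1617 m/s.
At r₂: circular v_c2 = √(μ/r₂) = 4719 m/s; transfer-apogee v_a = √[μ(2/r₂ − 1/a_t)] = 3467 m/s.
Δv₂ = v_c2 − v_a = 1252 m/s.
Total Δv = Δv₁ + Δv₂ = 2869 m/s = 2.869 km/s.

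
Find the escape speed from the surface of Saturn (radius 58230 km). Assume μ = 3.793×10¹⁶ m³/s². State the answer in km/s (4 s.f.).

v_esc ≈ 36.09 km/s

r = R = 5.823×10⁷ m.
Escape speed v_esc = √(2μ/r) = √(2 × 3.793×10¹⁶ / 5.823×10⁷) = √(1.303×10⁹) = 36090 m/s.
= 36.09 km/s.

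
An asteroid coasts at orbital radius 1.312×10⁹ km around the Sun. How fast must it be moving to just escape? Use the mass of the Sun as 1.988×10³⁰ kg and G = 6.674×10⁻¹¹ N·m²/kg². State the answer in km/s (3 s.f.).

v_esc ≈ 14.2 km/s

μ = GM = 6.674×10⁻¹¹ × 1.988×10³⁰ = 1.327×10²⁰ m³/s².
r = 1.312×10⁹ km = 1.312×10¹² m.
Escape speed v_esc = √(2μ/r) = √(2 × 1.327×10²⁰ / 1.312×10¹²) = √(2.023×10⁸) = 14220 m/s.
= 14.22 km/s.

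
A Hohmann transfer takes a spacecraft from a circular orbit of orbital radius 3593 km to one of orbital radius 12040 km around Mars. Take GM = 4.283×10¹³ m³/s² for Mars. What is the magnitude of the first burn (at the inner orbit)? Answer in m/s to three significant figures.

Δv ≈ 832 m/s

r₁ = 3593 km = 3.593×10⁶ m.
r₂ = 12040 km = 1.204×10⁷ m.
Transfer ellipse a_t = (r₁ + r₂)/2 = 7.816×10⁶ m.
At r₁: circular v_c1 = √(μ/r₁) = 3453 m/s; transfer-periapsis v_p = √[μ(2/r₁ − 1/a_t)] = 4285 m/s.
Δv₁ = v_p − v_c1 = 832.4 m/s.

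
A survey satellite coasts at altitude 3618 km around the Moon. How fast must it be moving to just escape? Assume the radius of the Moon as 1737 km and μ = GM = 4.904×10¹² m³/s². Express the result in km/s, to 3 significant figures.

v_esc ≈ 1.35 km/s

r = 1737 + 3618 = 5355.0 km = 5.3550×10⁶ m.
Escape speed v_esc = √(2μ/r) = √(2 × 4.904×10¹² / 5.355×10⁶) = √(1.832×10⁶) = 1353 m/s.
= 1.353 km/s.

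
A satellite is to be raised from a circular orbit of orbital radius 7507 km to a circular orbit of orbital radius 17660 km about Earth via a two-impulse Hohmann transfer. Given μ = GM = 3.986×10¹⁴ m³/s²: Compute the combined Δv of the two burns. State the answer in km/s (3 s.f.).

r₁ = 7507 km = 7.507×10⁶ m.
r₂ = 17660 km = 1.766×10⁷ m.
Transfer ellipse a_t = (r₁ + r₂)/2 = 1.258×10⁷ m.
At r₁: circular v_c1 = √(μ/r₁) = 7287 m/s; transfer-perigee v_p = √[μ(2/r₁ − 1/a_t)] = 8632 m/s.
Δv₁ = v_p − v_c1 = 1346 m/s.
At r₂: circular v_c2 = √(μ/r₂) = 4751 m/s; transfer-apogee v_a = √[μ(2/r₂ − 1/a_t)] = 3669 m/s.
Δv₂ = v_c2 − v_a = 1081 m/s.
Total Δv = Δv₁ + Δv₂ = 2427 m/s = 2.427 km/s.

Δv_total ≈ 2.43 km/s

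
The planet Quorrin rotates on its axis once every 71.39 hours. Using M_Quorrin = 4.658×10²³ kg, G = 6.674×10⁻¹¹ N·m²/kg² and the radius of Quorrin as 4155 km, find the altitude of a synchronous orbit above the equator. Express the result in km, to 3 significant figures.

μ = GM = 6.674×10⁻¹¹ × 4.658×10²³ = 3.109×10¹³ m³/s².
T = 71.39 hours = 2.570×10⁵ s.
A synchronous orbit has period T, so by Kepler's third law a = (μT²/4π²)^(1/3).
μT²/4π² = 3.109×10¹³ × (2.570×10⁵)² / 39.48 = 5.201×10²² m³.
a = 3.733×10⁷ m = 37328 km.
Altitude h = a − R = 37328 − 4155 = 33173 km.

h_sync ≈ 33200 km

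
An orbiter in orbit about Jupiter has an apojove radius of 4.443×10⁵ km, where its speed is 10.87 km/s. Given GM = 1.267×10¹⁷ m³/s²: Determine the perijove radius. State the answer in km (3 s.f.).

r_a = 4.443×10⁸ m.
Specific energy ε = v²/2 − μ/r = -2.261×10⁸ J/kg, so a = −μ/(2ε) = 2.802×10⁸ m.
The apsides satisfy r_p + r_a = 2a, so the perijove radius is 2a − r_a = 1.161×10⁸ m = 1.1610×10⁵ km.

perijove radius ≈ 1.16×10⁵ km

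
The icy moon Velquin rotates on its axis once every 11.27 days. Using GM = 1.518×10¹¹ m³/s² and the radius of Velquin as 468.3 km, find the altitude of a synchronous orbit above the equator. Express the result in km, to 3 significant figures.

T = 11.27 days = 9.737×10⁵ s.
A synchronous orbit has period T, so by Kepler's third law a = (μT²/4π²)^(1/3).
μT²/4π² = 1.518×10¹¹ × (9.737×10⁵)² / 39.48 = 3.646×10²¹ m³.
a = 1.539×10⁷ m = 15391 km.
Altitude h = a − R = 15391 − 468.3 = 14923 km.

h_sync ≈ 14900 km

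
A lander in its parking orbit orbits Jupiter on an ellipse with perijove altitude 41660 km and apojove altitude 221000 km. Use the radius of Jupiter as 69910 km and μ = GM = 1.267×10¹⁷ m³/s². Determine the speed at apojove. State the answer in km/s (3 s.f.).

r_p = 69910 + 41660 = 111570 km = 1.1157×10⁸ m.
r_a = 69910 + 221000 = 290910 km = 2.9091×10⁸ m.
Semi-major axis a = (r_p + r_a)/2 = 2.0124×10⁵ km = 2.012×10⁸ m.
Vis-viva: v² = μ(2/r − 1/a) = 1.267×10¹⁷ × (6.875×10⁻⁹ − 4.969×10⁻⁹) = 2.415×10⁸ m²/s².
v = 15540 m/s = 15.54 km/s.

v ≈ 15.5 km/s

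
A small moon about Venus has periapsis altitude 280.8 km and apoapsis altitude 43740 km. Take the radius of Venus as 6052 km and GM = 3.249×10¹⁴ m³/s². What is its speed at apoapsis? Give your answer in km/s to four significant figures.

v ≈ 1.213 km/s

r_p = 6052 + 280.8 = 6332.8 km = 6.3328×10⁶ m.
r_a = 6052 + 43740 = 49792 km = 4.9792×10⁷ m.
Semi-major axis a = (r_p + r_a)/2 = 28062 km = 2.806×10⁷ m.
Vis-viva: v² = μ(2/r − 1/a) = 3.249×10¹⁴ × (4.017×10⁻⁸ − 3.563×10⁻⁸) = 1.473×10⁶ m²/s².
v = 1213 m/s = 1.213 km/s.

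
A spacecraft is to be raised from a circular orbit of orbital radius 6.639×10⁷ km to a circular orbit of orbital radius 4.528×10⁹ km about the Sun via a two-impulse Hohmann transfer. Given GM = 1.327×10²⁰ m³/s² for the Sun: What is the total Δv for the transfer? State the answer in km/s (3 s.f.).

Δv_total ≈ 22.6 km/s

r₁ = 6.639×10⁷ km = 6.639×10¹⁰ m.
r₂ = 4.528×10⁹ km = 4.528×10¹² m.
Transfer ellipse a_t = (r₁ + r₂)/2 = 2.297×10¹² m.
At r₁: circular v_c1 = √(μ/r₁) = 44710 m/s; transfer-perihelion v_p = √[μ(2/r₁ − 1/a_t)] = 62770 m/s.
Δv₁ = v_p − v_c1 = 18060 m/s.
At r₂: circular v_c2 = √(μ/r₂) = 5414 m/s; transfer-aphelion v_a = √[μ(2/r₂ − 1/a_t)] = 920.3 m/s.
Δv₂ = v_c2 − v_a = 4493 m/s.
Total Δv = Δv₁ + Δv₂ = 22550 m/s = 22.55 km/s.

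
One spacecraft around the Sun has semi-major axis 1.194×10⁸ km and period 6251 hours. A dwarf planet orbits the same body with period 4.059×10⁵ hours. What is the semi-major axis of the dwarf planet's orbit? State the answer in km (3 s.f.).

Kepler's third law: a³ ∝ T², so a₂ = a₁ (T₂/T₁)^(2/3).
T₂/T₁ = 64.93, (T₂/T₁)^(2/3) = 16.16.
a₂ = 1.194×10⁸ × 16.16 = 1.929×10⁹ km.

a₂ ≈ 1.93×10⁹ km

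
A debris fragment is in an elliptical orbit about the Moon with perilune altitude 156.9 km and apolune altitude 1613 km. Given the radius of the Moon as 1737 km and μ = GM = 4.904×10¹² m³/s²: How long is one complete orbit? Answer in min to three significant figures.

T ≈ 201 min

r_p = 1737 + 156.9 = 1893.9 km = 1.8939×10⁶ m.
r_a = 1737 + 1613 = 3350.0 km = 3.3500×10⁶ m.
Semi-major axis a = (r_p + r_a)/2 = (1893.9 + 3350.0)/2 = 2621.9 km = 2.622×10⁶ m.
By Kepler's third law T = 2π√(a³/μ) = 2π × 1.917×10³ = 1.205×10⁴ s.
= 200.8 min.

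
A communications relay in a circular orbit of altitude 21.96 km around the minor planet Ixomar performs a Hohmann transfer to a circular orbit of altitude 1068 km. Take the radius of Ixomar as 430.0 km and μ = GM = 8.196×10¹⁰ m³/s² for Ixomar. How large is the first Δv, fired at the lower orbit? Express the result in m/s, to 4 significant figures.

r₁ = 430.0 + 21.96 = 451.96 km = 4.5196×10⁵ m.
r₂ = 430.0 + 1068 = 1498.0 km = 1.4980×10⁶ m.
Transfer ellipse a_t = (r₁ + r₂)/2 = 9.750×10⁵ m.
At r₁: circular v_c1 = √(μ/r₁) = 425.8 m/s; transfer-periapsis v_p = √[μ(2/r₁ − 1/a_t)] = 527.8 m/s.
Δv₁ = v_p − v_c1 = 102.0 m/s.

Δv ≈ 102.0 m/s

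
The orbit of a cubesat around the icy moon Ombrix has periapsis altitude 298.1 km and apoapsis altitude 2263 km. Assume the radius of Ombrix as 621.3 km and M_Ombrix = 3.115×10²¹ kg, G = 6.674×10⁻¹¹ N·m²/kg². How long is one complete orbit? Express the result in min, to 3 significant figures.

μ = GM = 6.674×10⁻¹¹ × 3.115×10²¹ = 2.079×10¹¹ m³/s².
r_p = 621.3 + 298.1 = 919.40 km = 9.1940×10⁵ m.
r_a = 621.3 + 2263 = 2884.3 km = 2.8843×10⁶ m.
Semi-major axis a = (r_p + r_a)/2 = (919.40 + 2884.3)/2 = 1901.9 km = 1.902×10⁶ m.
By Kepler's third law T = 2π√(a³/μ) = 2π × 5.752×10³ = 3.614×10⁴ s.
= 602.4 min.

T ≈ 602 min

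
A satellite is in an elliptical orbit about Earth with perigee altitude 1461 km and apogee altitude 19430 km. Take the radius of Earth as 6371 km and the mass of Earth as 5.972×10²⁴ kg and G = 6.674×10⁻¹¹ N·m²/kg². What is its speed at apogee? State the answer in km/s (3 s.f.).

v ≈ 2.68 km/s

μ = GM = 6.674×10⁻¹¹ × 5.972×10²⁴ = 3.986×10¹⁴ m³/s².
r_p = 6371 + 1461 = 7832.0 km = 7.8320×10⁶ m.
r_a = 6371 + 19430 = 25801 km = 2.5801×10⁷ m.
Semi-major axis a = (r_p + r_a)/2 = 16816 km = 1.682×10⁷ m.
Vis-viva: v² = μ(2/r − 1/a) = 3.986×10¹⁴ × (7.752×10⁻⁸ − 5.947×10⁻⁸) = 7.195×10⁶ m²/s².
v = 2682 m/s = 2.682 km/s.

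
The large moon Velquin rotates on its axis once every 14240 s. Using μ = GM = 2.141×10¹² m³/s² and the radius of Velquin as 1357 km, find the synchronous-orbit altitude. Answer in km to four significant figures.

A synchronous orbit has period T, so by Kepler's third law a = (μT²/4π²)^(1/3).
μT²/4π² = 2.141×10¹² × (1.424×10⁴)² / 39.48 = 1.100×10¹⁹ m³.
a = 2.224×10⁶ m = 2223.8 km.
Altitude h = a − R = 2223.8 − 1357 = 866.78 km.

h_sync ≈ 866.8 km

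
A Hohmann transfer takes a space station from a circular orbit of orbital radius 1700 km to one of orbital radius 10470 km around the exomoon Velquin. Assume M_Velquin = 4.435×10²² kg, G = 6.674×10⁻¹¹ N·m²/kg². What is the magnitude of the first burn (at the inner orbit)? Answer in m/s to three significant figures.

μ = GM = 6.674×10⁻¹¹ × 4.435×10²² = 2.960×10¹² m³/s².
r₁ = 1700 km = 1.700×10⁶ m.
r₂ = 10470 km = 1.047×10⁷ m.
Transfer ellipse a_t = (r₁ + r₂)/2 = 6.085×10⁶ m.
At r₁: circular v_c1 = √(μ/r₁) = 1320 m/s; transfer-periapsis v_p = √[μ(2/r₁ − 1/a_t)] = 1731 m/s.
Δv₁ = v_p − v_c1 = 411.3 m/s.

Δv ≈ 411 m/s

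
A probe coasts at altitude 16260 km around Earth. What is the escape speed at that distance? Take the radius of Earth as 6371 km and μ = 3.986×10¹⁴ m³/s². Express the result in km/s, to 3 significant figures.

v_esc ≈ 5.94 km/s

r = 6371 + 16260 = 22631 km = 2.2631×10⁷ m.
Escape speed v_esc = √(2μ/r) = √(2 × 3.986×10¹⁴ / 2.263×10⁷) = √(3.523×10⁷) = 5935 m/s.
= 5.935 km/s.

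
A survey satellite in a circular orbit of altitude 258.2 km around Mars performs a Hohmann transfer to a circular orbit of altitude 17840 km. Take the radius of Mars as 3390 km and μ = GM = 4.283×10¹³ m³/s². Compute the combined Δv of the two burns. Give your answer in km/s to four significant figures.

Δv_total ≈ 1.701 km/s

r₁ = 3390 + 258.2 = 3648.2 km = 3.6482×10⁶ m.
r₂ = 3390 + 17840 = 21230 km = 2.1230×10⁷ m.
Transfer ellipse a_t = (r₁ + r₂)/2 = 1.244×10⁷ m.
At r₁: circular v_c1 = √(μ/r₁) = 3426 m/s; transfer-periapsis v_p = √[μ(2/r₁ − 1/a_t)] = 4476 m/s.
Δv₁ = v_p − v_c1 = 1050 m/s.
At r₂: circular v_c2 = √(μ/r₂) = 1420 m/s; transfer-apoapsis v_a = √[μ(2/r₂ − 1/a_t)] = 769.2 m/s.
Δv₂ = v_c2 − v_a = 651.2 m/s.
Total Δv = Δv₁ + Δv₂ = 1701 m/s = 1.701 km/s.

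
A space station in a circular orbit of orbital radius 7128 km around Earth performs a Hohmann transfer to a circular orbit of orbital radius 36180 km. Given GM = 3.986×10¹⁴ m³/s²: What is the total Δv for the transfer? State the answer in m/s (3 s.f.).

Δv_total ≈ 3600 m/s

r₁ = 7128 km = 7.128×10⁶ m.
r₂ = 36180 km = 3.618×10⁷ m.
Transfer ellipse a_t = (r₁ + r₂)/2 = 2.165×10⁷ m.
At r₁: circular v_c1 = √(μ/r₁) = 7478 m/s; transfer-perigee v_p = √[μ(2/r₁ − 1/a_t)] = 9666 m/s.
Δv₁ = v_p − v_c1 = 2188 m/s.
At r₂: circular v_c2 = √(μ/r₂) = 3319 m/s; transfer-apogee v_a = √[μ(2/r₂ − 1/a_t)] = 1904 m/s.
Δv₂ = v_c2 − v_a = 1415 m/s.
Total Δv = Δv₁ + Δv₂ = 3603 m/s.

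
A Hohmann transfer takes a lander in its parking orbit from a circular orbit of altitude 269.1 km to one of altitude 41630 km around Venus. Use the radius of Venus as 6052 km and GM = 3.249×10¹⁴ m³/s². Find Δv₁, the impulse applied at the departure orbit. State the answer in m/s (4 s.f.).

r₁ = 6052 + 269.1 = 6321.1 km = 6.3211×10⁶ m.
r₂ = 6052 + 41630 = 47682 km = 4.7682×10⁷ m.
Transfer ellipse a_t = (r₁ + r₂)/2 = 2.700×10⁷ m.
At r₁: circular v_c1 = √(μ/r₁) = 7169 m/s; transfer-periapsis v_p = √[μ(2/r₁ − 1/a_t)] = 9527 m/s.
Δv₁ = v_p − v_c1 = 2358 m/s.

Δv ≈ 2358 m/s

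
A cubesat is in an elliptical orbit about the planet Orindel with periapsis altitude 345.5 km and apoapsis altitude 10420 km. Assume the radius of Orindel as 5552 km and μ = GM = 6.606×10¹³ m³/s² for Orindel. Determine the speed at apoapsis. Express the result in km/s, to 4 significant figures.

v ≈ 1.494 km/s

r_p = 5552 + 345.5 = 5897.5 km = 5.8975×10⁶ m.
r_a = 5552 + 10420 = 15972 km = 1.5972×10⁷ m.
Semi-major axis a = (r_p + r_a)/2 = 10935 km = 1.093×10⁷ m.
Vis-viva: v² = μ(2/r − 1/a) = 6.606×10¹³ × (1.252×10⁻⁷ − 9.145×10⁻⁸) = 2.231×10⁶ m²/s².
v = 1494 m/s = 1.494 km/s.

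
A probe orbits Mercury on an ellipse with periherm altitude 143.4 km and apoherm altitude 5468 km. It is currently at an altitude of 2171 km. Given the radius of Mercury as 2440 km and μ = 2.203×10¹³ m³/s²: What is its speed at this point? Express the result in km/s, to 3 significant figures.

v ≈ 2.31 km/s

r_p = 2440 + 143.4 = 2583.4 km = 2.5834×10⁶ m.
r_a = 2440 + 5468 = 7908.0 km = 7.9080×10⁶ m.
r = 2440 + 2171 = 4611.0 km = 4.611×10⁶ m.
Semi-major axis a = (r_p + r_a)/2 = 5245.7 km = 5.246×10⁶ m.
Vis-viva: v² = μ(2/r − 1/a) = 2.203×10¹³ × (4.337×10⁻⁷ − 1.906×10⁻⁷) = 5.356×10⁶ m²/s².
v = 2314 m/s = 2.314 km/s.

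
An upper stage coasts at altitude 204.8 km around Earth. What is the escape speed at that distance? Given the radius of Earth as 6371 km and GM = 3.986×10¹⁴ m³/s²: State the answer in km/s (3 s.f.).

r = 6371 + 204.8 = 6575.8 km = 6.5758×10⁶ m.
Escape speed v_esc = √(2μ/r) = √(2 × 3.986×10¹⁴ / 6.576×10⁶) = √(1.212×10⁸) = 11010 m/s.
= 11.01 km/s.

v_esc ≈ 11.0 km/s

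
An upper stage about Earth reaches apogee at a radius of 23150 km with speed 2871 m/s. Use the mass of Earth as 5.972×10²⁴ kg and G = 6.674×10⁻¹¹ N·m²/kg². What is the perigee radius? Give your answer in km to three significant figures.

perigee radius ≈ 7290 km

μ = GM = 6.674×10⁻¹¹ × 5.972×10²⁴ = 3.986×10¹⁴ m³/s².
r_a = 2.315×10⁷ m.
Specific energy ε = v²/2 − μ/r = -1.310×10⁷ J/kg, so a = −μ/(2ε) = 1.522×10⁷ m.
The apsides satisfy r_p + r_a = 2a, so the perigee radius is 2a − r_a = 7.286×10⁶ m = 7285.6 km.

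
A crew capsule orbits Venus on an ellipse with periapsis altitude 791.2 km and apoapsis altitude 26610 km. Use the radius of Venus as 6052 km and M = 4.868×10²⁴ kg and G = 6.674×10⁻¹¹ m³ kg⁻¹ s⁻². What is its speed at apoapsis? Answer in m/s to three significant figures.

μ = GM = 6.674×10⁻¹¹ × 4.868×10²⁴ = 3.249×10¹⁴ m³/s².
r_p = 6052 + 791.2 = 6843.2 km = 6.8432×10⁶ m.
r_a = 6052 + 26610 = 32662 km = 3.2662×10⁷ m.
Semi-major axis a = (r_p + r_a)/2 = 19753 km = 1.975×10⁷ m.
Vis-viva: v² = μ(2/r − 1/a) = 3.249×10¹⁴ × (6.123×10⁻⁸ − 5.063×10⁻⁸) = 3.446×10⁶ m²/s².
v = 1856 m/s.

v ≈ 1860 m/s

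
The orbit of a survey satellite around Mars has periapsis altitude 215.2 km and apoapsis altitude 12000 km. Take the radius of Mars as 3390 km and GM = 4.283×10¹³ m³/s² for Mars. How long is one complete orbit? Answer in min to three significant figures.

T ≈ 468 min

r_p = 3390 + 215.2 = 3605.2 km = 3.6052×10⁶ m.
r_a = 3390 + 12000 = 15390 km = 1.5390×10⁷ m.
Semi-major axis a = (r_p + r_a)/2 = (3605.2 + 15390)/2 = 9497.6 km = 9.498×10⁶ m.
By Kepler's third law T = 2π√(a³/μ) = 2π × 4.472×10³ = 2.810×10⁴ s.
= 468.4 min.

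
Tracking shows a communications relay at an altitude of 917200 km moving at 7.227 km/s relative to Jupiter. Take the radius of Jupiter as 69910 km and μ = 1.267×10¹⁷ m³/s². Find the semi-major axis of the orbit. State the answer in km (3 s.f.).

a ≈ 6.20×10⁵ km

r = 69910 + 917200 = 9.8711×10⁵ km = 9.871×10⁸ m.
Specific orbital energy ε = v²/2 − μ/r = (7227)²/2 − 1.267×10¹⁷/9.871×10⁸ = -1.022×10⁸ J/kg.
Since ε = −μ/(2a), a = −μ/(2ε) = 6.196×10⁸ m = 6.1962×10⁵ km.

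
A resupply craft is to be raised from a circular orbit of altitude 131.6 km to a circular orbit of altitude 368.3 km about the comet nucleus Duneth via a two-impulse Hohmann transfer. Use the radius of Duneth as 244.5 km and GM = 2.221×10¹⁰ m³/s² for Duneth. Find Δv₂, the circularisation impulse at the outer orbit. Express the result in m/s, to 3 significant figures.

r₁ = 244.5 + 131.6 = 376.10 km = 3.7610×10⁵ m.
r₂ = 244.5 + 368.3 = 612.80 km = 6.1280×10⁵ m.
Transfer ellipse a_t = (r₁ + r₂)/2 = 4.944×10⁵ m.
At r₁: circular v_c1 = √(μ/r₁) = 243.0 m/s; transfer-periapsis v_p = √[μ(2/r₁ − 1/a_t)] = 270.5 m/s.
At r₂: circular v_c2 = √(μ/r₂) = 190.4 m/s; transfer-apoapsis v_a = √[μ(2/r₂ − 1/a_t)] = 166.0 m/s.
Δv₂ = v_c2 − v_a = 24.34 m/s.

Δv ≈ 24.3 m/s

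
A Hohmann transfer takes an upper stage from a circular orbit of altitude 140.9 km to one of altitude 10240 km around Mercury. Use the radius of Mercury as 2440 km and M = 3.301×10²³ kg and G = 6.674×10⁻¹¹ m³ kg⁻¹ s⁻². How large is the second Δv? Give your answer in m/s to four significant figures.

Δv ≈ 551.5 m/s

μ = GM = 6.674×10⁻¹¹ × 3.301×10²³ = 2.203×10¹³ m³/s².
r₁ = 2440 + 140.9 = 2580.9 km = 2.5809×10⁶ m.
r₂ = 2440 + 10240 = 12680 km = 1.2680×10⁷ m.
Transfer ellipse a_t = (r₁ + r₂)/2 = 7.630×10⁶ m.
At r₁: circular v_c1 = √(μ/r₁) = 2922 m/s; transfer-periherm v_p = √[μ(2/r₁ − 1/a_t)] = 3766 m/s.
At r₂: circular v_c2 = √(μ/r₂) = 1318 m/s; transfer-apoherm v_a = √[μ(2/r₂ − 1/a_t)] = 766.6 m/s.
Δv₂ = v_c2 − v_a = 551.5 m/s.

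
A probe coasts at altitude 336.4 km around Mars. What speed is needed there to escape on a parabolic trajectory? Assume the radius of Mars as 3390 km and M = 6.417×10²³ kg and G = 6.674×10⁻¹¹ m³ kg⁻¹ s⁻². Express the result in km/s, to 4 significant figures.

μ = GM = 6.674×10⁻¹¹ × 6.417×10²³ = 4.283×10¹³ m³/s².
r = 3390 + 336.4 = 3726.4 km = 3.7264×10⁶ m.
Escape speed v_esc = √(2μ/r) = √(2 × 4.283×10¹³ / 3.726×10⁶) = √(2.299×10⁷) = 4794 m/s.
= 4.794 km/s.

v_esc ≈ 4.794 km/s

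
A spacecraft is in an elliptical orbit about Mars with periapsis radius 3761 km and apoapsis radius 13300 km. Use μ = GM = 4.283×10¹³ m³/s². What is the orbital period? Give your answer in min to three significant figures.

T ≈ 399 min

Semi-major axis a = (r_p + r_a)/2 = (3761.0 + 13300)/2 = 8530.5 km = 8.530×10⁶ m.
By Kepler's third law T = 2π√(a³/μ) = 2π × 3.807×10³ = 2.392×10⁴ s.
= 398.7 min.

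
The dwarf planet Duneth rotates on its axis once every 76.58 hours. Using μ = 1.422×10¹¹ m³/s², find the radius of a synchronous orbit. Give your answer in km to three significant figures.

T = 76.58 hours = 2.757×10⁵ s.
A synchronous orbit has period T, so by Kepler's third law a = (μT²/4π²)^(1/3).
μT²/4π² = 1.422×10¹¹ × (2.757×10⁵)² / 39.48 = 2.738×10²⁰ m³.
a = 6.493×10⁶ m = 6493.2 km.

r_sync ≈ 6490 km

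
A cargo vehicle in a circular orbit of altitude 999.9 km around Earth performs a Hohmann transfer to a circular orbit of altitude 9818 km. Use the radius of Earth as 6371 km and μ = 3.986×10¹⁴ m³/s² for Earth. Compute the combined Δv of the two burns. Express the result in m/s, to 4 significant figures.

r₁ = 6371 + 999.9 = 7370.9 km = 7.3709×10⁶ m.
r₂ = 6371 + 9818 = 16189 km = 1.6189×10⁷ m.
Transfer ellipse a_t = (r₁ + r₂)/2 = 1.178×10⁷ m.
At r₁: circular v_c1 = √(μ/r₁) = 7354 m/s; transfer-perigee v_p = √[μ(2/r₁ − 1/a_t)] = 8621 m/s.
Δv₁ = v_p − v_c1 = 1267 m/s.
At r₂: circular v_c2 = √(μ/r₂) = 4962 m/s; transfer-apogee v_a = √[μ(2/r₂ − 1/a_t)] = 3925 m/s.
Δv₂ = v_c2 − v_a = 1037 m/s.
Total Δv = Δv₁ + Δv₂ = 2304 m/s.

Δv_total ≈ 2304 m/s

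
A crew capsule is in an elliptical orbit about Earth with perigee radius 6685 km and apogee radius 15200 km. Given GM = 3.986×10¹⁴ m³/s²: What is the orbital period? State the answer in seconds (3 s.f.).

T ≈ 11400 seconds

Semi-major axis a = (r_p + r_a)/2 = (6685.0 + 15200)/2 = 10942 km = 1.094×10⁷ m.
By Kepler's third law T = 2π√(a³/μ) = 2π × 1.813×10³ = 1.139×10⁴ s.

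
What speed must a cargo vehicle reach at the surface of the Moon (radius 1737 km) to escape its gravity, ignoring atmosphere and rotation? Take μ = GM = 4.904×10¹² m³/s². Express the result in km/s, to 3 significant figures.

r = R = 1.737×10⁶ m.
Escape speed v_esc = √(2μ/r) = √(2 × 4.904×10¹² / 1.737×10⁶) = √(5.647×10⁶) = 2376 m/s.
= 2.376 km/s.

v_esc ≈ 2.38 km/s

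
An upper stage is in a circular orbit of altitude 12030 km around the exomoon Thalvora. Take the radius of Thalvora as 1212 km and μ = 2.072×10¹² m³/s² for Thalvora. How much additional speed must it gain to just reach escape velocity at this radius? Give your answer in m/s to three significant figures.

Δv ≈ 164 m/s

r = 1212 + 12030 = 13242 km = 1.3242×10⁷ m.
Circular speed v_c = √(μ/r) = 395.6 m/s.
Escape speed v_esc = √(2μ/r) = √2 × v_c = 559.4 m/s.
Δv = v_esc − v_c = 163.8 m/s.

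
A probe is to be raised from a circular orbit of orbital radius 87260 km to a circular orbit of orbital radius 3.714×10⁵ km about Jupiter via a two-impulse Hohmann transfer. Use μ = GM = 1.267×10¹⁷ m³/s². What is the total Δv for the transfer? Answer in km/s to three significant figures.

r₁ = 87260 km = 8.726×10⁷ m.
r₂ = 3.714×10⁵ km = 3.714×10⁸ m.
Transfer ellipse a_t = (r₁ + r₂)/2 = 2.293×10⁸ m.
At r₁: circular v_c1 = √(μ/r₁) = 38100 m/s; transfer-perijove v_p = √[μ(2/r₁ − 1/a_t)] = 48490 m/s.
Δv₁ = v_p − v_c1 = 10390 m/s.
At r₂: circular v_c2 = √(μ/r₂) = 18470 m/s; transfer-apojove v_a = √[μ(2/r₂ − 1/a_t)] = 11390 m/s.
Δv₂ = v_c2 − v_a = 7077 m/s.
Total Δv = Δv₁ + Δv₂ = 17460 m/s = 17.46 km/s.

Δv_total ≈ 17.5 km/s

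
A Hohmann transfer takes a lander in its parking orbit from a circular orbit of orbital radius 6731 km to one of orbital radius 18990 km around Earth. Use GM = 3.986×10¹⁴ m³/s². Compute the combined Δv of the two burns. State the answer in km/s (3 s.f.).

r₁ = 6731 km = 6.731×10⁶ m.
r₂ = 18990 km = 1.899×10⁷ m.
Transfer ellipse a_t = (r₁ + r₂)/2 = 1.286×10⁷ m.
At r₁: circular v_c1 = √(μ/r₁) = 7695 m/s; transfer-perigee v_p = √[μ(2/r₁ − 1/a_t)] = 9351 m/s.
Δv₁ = v_p − v_c1 = 1656 m/s.
At r₂: circular v_c2 = √(μ/r₂) = 4581 m/s; transfer-apogee v_a = √[μ(2/r₂ − 1/a_t)] = 3314 m/s.
Δv₂ = v_c2 − v_a = 1267 m/s.
Total Δv = Δv₁ + Δv₂ = 2923 m/s = 2.923 km/s.

Δv_total ≈ 2.92 km/s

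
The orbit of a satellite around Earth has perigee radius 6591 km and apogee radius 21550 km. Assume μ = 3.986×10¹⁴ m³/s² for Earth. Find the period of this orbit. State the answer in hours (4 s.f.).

T ≈ 4.614 hours

Semi-major axis a = (r_p + r_a)/2 = (6591.0 + 21550)/2 = 14070 km = 1.407×10⁷ m.
By Kepler's third law T = 2π√(a³/μ) = 2π × 2.644×10³ = 1.661×10⁴ s.
= 4.614 hours.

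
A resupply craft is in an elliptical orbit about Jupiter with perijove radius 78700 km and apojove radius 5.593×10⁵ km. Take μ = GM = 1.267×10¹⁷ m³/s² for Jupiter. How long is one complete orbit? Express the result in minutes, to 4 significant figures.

T ≈ 1676 minutes

Semi-major axis a = (r_p + r_a)/2 = (78700 + 5.5930×10⁵)/2 = 3.1900×10⁵ km = 3.190×10⁸ m.
By Kepler's third law T = 2π√(a³/μ) = 2π × 1.601×10⁴ = 1.006×10⁵ s.
= 1676 minutes.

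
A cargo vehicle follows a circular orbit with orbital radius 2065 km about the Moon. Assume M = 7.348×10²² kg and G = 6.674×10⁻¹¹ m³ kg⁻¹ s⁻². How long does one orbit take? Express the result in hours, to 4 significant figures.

T ≈ 2.339 hours

μ = GM = 6.674×10⁻¹¹ × 7.348×10²² = 4.904×10¹² m³/s².
r = 2065 km = 2.065×10⁶ m.
Kepler's third law: T = 2π√(r³/μ) = 2π√((2.065×10⁶)³ / 4.904×10¹²).
r³/μ = 1.796×10⁶ s², so T = 2π × 1.340×10³ = 8.419×10³ s.
Converting: 8.419×10³ s ÷ 3600 = 2.339 hours.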